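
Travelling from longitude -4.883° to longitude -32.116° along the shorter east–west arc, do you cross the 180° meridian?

Signed shortest Δλ = ((-32.116 − -4.883 + 180) mod 360) − 180 = -27.233°.
Going west by 27.233° from -4.883° reaches -32.116° without touching 180°.

No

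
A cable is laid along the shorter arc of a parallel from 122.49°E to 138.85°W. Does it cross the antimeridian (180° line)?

Yes

Naïve |-138.85 − 122.49| = 261.34° > 180°, so the shorter arc goes the other way round — across 180°.
Signed shortest Δλ = ((-138.85 − 122.49 + 180) mod 360) − 180 = 98.66°.
Going east by 98.66° from +122.49° passes through 180° before reaching -138.85°.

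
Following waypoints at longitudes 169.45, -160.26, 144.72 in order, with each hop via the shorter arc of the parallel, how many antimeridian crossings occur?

Leg 1: +169.45° → -160.26°, shortest Δλ = 30.29° (east) — crosses 180°.
Leg 2: -160.26° → +144.72°, shortest Δλ = -55.02° (west) — crosses 180°.
Total crossings: 2.

2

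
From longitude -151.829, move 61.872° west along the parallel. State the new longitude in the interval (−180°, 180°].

Start at -151.829°; shift −61.872° → -213.701°.
-213.701° lies outside (−180°, 180°]; add 360° → +146.299°.

+146.299°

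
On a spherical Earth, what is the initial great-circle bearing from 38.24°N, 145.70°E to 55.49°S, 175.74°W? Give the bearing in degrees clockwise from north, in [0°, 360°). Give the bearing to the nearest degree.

Δλ = -175.74 − 145.70 = -321.44°; wrapped into (−180°, 180°]: 38.56°.
θ = atan2( sin Δλ · cos φ₂ , cos φ₁ · sin φ₂ − sin φ₁ · cos φ₂ · cos Δλ )
  = atan2(0.35315, -0.92142) = 159.030° → normalised to [0°, 360°): 159.030°.

159°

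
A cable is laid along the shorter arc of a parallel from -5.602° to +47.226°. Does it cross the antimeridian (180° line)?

Signed shortest Δλ = ((47.226 − -5.602 + 180) mod 360) − 180 = 52.828°.
Going east by 52.828° from -5.602° reaches +47.226° without touching 180°.

No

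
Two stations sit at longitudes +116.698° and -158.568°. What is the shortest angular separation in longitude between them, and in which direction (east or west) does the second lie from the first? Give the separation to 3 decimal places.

Raw difference: -158.568 − 116.698 = -275.266°.
Normalise into (−180°, 180°]: -275.266° + 360° = 84.734°.
Positive ⇒ the second point lies to the east; separation 84.734°.

84.734° east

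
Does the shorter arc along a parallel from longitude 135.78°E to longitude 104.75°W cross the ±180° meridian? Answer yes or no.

Naïve |-104.75 − 135.78| = 240.53° > 180°, so the shorter arc goes the other way round — across 180°.
Signed shortest Δλ = ((-104.75 − 135.78 + 180) mod 360) − 180 = 119.47°.
Going east by 119.47° from +135.78° passes through 180° before reaching -104.75°.

Yes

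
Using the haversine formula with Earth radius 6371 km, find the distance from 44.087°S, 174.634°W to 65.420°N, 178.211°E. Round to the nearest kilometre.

Δλ = 178.211 − -174.634 = 352.845°; wrapped into (−180°, 180°]: -7.155°.
Δφ = 65.420 − -44.087 = 109.507°.
a = sin²(Δφ/2) + cos φ₁ · cos φ₂ · sin²(Δλ/2) = 0.668124.
c = 2·atan2(√a, √(1−a)) = 1.91373 rad → d = 6371·c ≈ 12192.36 km.

12192 km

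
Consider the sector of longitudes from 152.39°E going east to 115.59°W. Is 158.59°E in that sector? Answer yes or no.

Band width going east from +152.39° to -115.59°: ((-115.59 − 152.39) mod 360) = 92.02°.
Offset of +158.59° east of the west edge: ((158.59 − 152.39) mod 360) = 6.20°.
6.20° ≤ 92.02° ⇒ inside.

Yes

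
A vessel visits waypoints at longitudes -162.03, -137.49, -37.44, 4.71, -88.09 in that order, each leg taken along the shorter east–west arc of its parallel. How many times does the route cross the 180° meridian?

0

Leg 1: -162.03° → -137.49°, shortest Δλ = 24.54° (east) — does not cross 180°.
Leg 2: -137.49° → -37.44°, shortest Δλ = 100.05° (east) — does not cross 180°.
Leg 3: -37.44° → +4.71°, shortest Δλ = 42.15° (east) — does not cross 180°.
Leg 4: +4.71° → -88.09°, shortest Δλ = -92.8° (west) — does not cross 180°.
Total crossings: 0.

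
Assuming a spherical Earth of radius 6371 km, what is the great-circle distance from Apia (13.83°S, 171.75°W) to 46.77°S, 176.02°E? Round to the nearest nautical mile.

2071 nmi

Δλ = 176.02 − -171.75 = 347.77°; wrapped into (−180°, 180°]: -12.23°.
Δφ = -46.77 − -13.83 = -32.94°.
a = sin²(Δφ/2) + cos φ₁ · cos φ₂ · sin²(Δλ/2) = 0.087927.
c = 2·atan2(√a, √(1−a)) = 0.60210 rad → d = 6371·c ≈ 3835.99 km ≈ 2071.27 nmi.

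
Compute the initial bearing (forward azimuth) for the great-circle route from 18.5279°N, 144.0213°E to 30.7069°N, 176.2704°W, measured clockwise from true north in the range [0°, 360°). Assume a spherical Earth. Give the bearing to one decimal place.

63.5°

Δλ = -176.2704 − 144.0213 = -320.2917°; wrapped into (−180°, 180°]: 39.7083°.
θ = atan2( sin Δλ · cos φ₂ , cos φ₁ · sin φ₂ − sin φ₁ · cos φ₂ · cos Δλ )
  = atan2(0.54930, 0.27399) = 63.490° → normalised to [0°, 360°): 63.490°.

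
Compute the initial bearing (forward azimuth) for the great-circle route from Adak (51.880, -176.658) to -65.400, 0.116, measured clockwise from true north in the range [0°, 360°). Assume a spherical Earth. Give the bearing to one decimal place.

174.3°

Δλ = 0.116 − -176.658 = 176.774°.
θ = atan2( sin Δλ · cos φ₂ , cos φ₁ · sin φ₂ − sin φ₁ · cos φ₂ · cos Δλ )
  = atan2(0.02343, -0.23430) = 174.290° → normalised to [0°, 360°): 174.290°.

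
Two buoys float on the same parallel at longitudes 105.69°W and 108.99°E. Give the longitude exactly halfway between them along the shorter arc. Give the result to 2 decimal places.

178.35°W

Signed shortest Δλ from -105.69° to +108.99° is -145.32°.
Midpoint longitude = -105.69° + (-145.32°)/2 = -105.69° − 72.66° = -178.35°.
(The naïve average (-105.69 + +108.99)/2 = 1.65° is on the wrong side of the globe.)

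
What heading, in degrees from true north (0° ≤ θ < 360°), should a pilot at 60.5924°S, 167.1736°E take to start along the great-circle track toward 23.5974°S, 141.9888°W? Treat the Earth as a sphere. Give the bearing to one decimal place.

66.6°

Δλ = -141.9888 − 167.1736 = -309.1624°; wrapped into (−180°, 180°]: 50.8376°.
θ = atan2( sin Δλ · cos φ₂ , cos φ₁ · sin φ₂ − sin φ₁ · cos φ₂ · cos Δλ )
  = atan2(0.71052, 0.30759) = 66.592° → normalised to [0°, 360°): 66.592°.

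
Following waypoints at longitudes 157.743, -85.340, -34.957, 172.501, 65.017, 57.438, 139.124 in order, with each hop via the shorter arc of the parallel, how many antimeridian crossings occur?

2

Leg 1: +157.743° → -85.340°, shortest Δλ = 116.917° (east) — crosses 180°.
Leg 2: -85.340° → -34.957°, shortest Δλ = 50.383° (east) — does not cross 180°.
Leg 3: -34.957° → +172.501°, shortest Δλ = -152.542° (west) — crosses 180°.
Leg 4: +172.501° → +65.017°, shortest Δλ = -107.484° (west) — does not cross 180°.
Leg 5: +65.017° → +57.438°, shortest Δλ = -7.579° (west) — does not cross 180°.
Leg 6: +57.438° → +139.124°, shortest Δλ = 81.686° (east) — does not cross 180°.
Total crossings: 2.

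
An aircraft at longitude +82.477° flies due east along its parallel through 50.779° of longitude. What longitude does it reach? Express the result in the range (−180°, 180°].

+133.256°

Start at +82.477°; shift +50.779° → +133.256°.
+133.256° already lies in (−180°, 180°].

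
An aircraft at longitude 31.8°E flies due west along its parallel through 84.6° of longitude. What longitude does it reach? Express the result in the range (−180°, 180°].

52.8°W

Start at +31.8°; shift −84.6° → -52.8°.
-52.8° already lies in (−180°, 180°].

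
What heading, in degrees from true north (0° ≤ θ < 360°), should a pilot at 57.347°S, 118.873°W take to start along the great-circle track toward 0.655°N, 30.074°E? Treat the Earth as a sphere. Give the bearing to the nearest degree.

144°

Δλ = 30.074 − -118.873 = 148.947°.
θ = atan2( sin Δλ · cos φ₂ , cos φ₁ · sin φ₂ − sin φ₁ · cos φ₂ · cos Δλ )
  = atan2(0.51580, -0.71508) = 144.197° → normalised to [0°, 360°): 144.197°.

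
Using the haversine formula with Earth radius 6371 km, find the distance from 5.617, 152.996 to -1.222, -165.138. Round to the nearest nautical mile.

2544 nmi

Δλ = -165.138 − 152.996 = -318.134°; wrapped into (−180°, 180°]: 41.866°.
Δφ = -1.222 − 5.617 = -6.839°.
a = sin²(Δφ/2) + cos φ₁ · cos φ₂ · sin²(Δλ/2) = 0.130562.
c = 2·atan2(√a, √(1−a)) = 0.73940 rad → d = 6371·c ≈ 4710.69 km ≈ 2543.57 nmi.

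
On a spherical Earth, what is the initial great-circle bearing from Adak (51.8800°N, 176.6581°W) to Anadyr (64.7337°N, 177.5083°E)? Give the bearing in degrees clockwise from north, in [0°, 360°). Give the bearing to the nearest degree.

Δλ = 177.5083 − -176.6581 = 354.1664°; wrapped into (−180°, 180°]: -5.8336°.
θ = atan2( sin Δλ · cos φ₂ , cos φ₁ · sin φ₂ − sin φ₁ · cos φ₂ · cos Δλ )
  = atan2(-0.04338, 0.22420) = -10.951° → normalised to [0°, 360°): 349.049°.

349°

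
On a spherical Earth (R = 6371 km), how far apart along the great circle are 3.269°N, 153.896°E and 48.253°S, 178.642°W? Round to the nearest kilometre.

Δλ = -178.642 − 153.896 = -332.538°; wrapped into (−180°, 180°]: 27.462°.
Δφ = -48.253 − 3.269 = -51.522°.
a = sin²(Δφ/2) + cos φ₁ · cos φ₂ · sin²(Δλ/2) = 0.226347.
c = 2·atan2(√a, √(1−a)) = 0.99165 rad → d = 6371·c ≈ 6317.82 km.

6318 km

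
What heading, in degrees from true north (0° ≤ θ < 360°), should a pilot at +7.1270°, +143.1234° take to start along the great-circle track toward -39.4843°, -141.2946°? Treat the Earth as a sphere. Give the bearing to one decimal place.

131.2°

Δλ = -141.2946 − 143.1234 = -284.4180°; wrapped into (−180°, 180°]: 75.5820°.
θ = atan2( sin Δλ · cos φ₂ , cos φ₁ · sin φ₂ − sin φ₁ · cos φ₂ · cos Δλ )
  = atan2(0.74749, -0.65480) = 131.218° → normalised to [0°, 360°): 131.218°.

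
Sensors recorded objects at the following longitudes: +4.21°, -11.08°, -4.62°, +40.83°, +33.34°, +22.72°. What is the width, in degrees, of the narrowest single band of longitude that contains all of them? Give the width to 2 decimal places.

Sort the longitudes: -11.08°, -4.62°, +4.21°, +22.72°, +33.34°, +40.83°.
Eastward gaps between consecutive values (wrapping around): 6.46°, 8.83°, 18.51°, 10.62°, 7.49°, 308.09°.
Largest gap = 308.09° ⇒ minimal covering band is its complement: 360° − 308.09° = 51.91°.
Band runs from -11.08° eastward to +40.83°.

51.91°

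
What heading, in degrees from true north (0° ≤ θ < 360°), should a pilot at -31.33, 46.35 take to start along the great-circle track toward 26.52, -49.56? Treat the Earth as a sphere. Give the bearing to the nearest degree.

291°

Δλ = -49.56 − 46.35 = -95.91°.
θ = atan2( sin Δλ · cos φ₂ , cos φ₁ · sin φ₂ − sin φ₁ · cos φ₂ · cos Δλ )
  = atan2(-0.89002, 0.33350) = -69.459° → normalised to [0°, 360°): 290.541°.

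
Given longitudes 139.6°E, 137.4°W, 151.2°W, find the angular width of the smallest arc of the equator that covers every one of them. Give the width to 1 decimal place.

Sort the longitudes: -151.2°, -137.4°, +139.6°.
Eastward gaps between consecutive values (wrapping around): 13.8°, 277.0°, 69.2°.
Largest gap = 277.0° ⇒ minimal covering band is its complement: 360° − 277.0° = 83.0°.
Band runs from +139.6° eastward to -137.4°, crossing the antimeridian.

83.0°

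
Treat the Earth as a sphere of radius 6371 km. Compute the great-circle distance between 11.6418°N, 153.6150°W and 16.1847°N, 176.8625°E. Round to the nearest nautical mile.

Δλ = 176.8625 − -153.6150 = 330.4775°; wrapped into (−180°, 180°]: -29.5225°.
Δφ = 16.1847 − 11.6418 = 4.5429°.
a = sin²(Δφ/2) + cos φ₁ · cos φ₂ · sin²(Δλ/2) = 0.062634.
c = 2·atan2(√a, √(1−a)) = 0.50592 rad → d = 6371·c ≈ 3223.18 km ≈ 1740.38 nmi.

1740 nmi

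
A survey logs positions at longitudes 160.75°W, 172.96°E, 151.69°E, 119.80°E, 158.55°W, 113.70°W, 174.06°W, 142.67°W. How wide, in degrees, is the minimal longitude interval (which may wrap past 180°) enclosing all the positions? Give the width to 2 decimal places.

126.50°

Sort the longitudes: -174.06°, -160.75°, -158.55°, -142.67°, -113.70°, +119.80°, +151.69°, +172.96°.
Eastward gaps between consecutive values (wrapping around): 13.31°, 2.20°, 15.88°, 28.97°, 233.50°, 31.89°, 21.27°, 12.98°.
Largest gap = 233.50° ⇒ minimal covering band is its complement: 360° − 233.50° = 126.50°.
Band runs from +119.80° eastward to -113.70°, crossing the antimeridian.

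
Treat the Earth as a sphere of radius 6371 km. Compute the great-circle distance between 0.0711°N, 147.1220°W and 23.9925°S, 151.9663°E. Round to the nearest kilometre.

Δλ = 151.9663 − -147.1220 = 299.0883°; wrapped into (−180°, 180°]: -60.9117°.
Δφ = -23.9925 − 0.0711 = -24.0636°.
a = sin²(Δφ/2) + cos φ₁ · cos φ₂ · sin²(Δλ/2) = 0.278176.
c = 2·atan2(√a, √(1−a)) = 1.11113 rad → d = 6371·c ≈ 7079.02 km.

7079 km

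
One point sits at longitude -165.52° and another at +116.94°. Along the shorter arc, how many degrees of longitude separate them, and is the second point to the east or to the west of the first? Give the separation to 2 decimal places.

Raw difference: 116.94 − -165.52 = 282.46°.
Normalise into (−180°, 180°]: 282.46° − 360° = -77.54°.
Negative ⇒ the second point lies to the west; separation 77.54°.

77.54° west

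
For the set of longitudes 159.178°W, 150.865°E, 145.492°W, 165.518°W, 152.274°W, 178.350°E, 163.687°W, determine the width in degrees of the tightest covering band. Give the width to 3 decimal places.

Sort the longitudes: -165.518°, -163.687°, -159.178°, -152.274°, -145.492°, +150.865°, +178.350°.
Eastward gaps between consecutive values (wrapping around): 1.831°, 4.509°, 6.904°, 6.782°, 296.357°, 27.485°, 16.132°.
Largest gap = 296.357° ⇒ minimal covering band is its complement: 360° − 296.357° = 63.643°.
Band runs from +150.865° eastward to -145.492°, crossing the antimeridian.

63.643°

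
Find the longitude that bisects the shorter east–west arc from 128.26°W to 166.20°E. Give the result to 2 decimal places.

161.03°W

Signed shortest Δλ from -128.26° to +166.20° is -65.54°.
Midpoint longitude = -128.26° + (-65.54°)/2 = -128.26° − 32.77° = -161.03°.
(The naïve average (-128.26 + +166.20)/2 = 18.97° is on the wrong side of the globe.)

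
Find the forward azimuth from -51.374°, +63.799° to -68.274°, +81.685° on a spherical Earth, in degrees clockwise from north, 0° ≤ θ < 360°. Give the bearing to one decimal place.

Δλ = 81.685 − 63.799 = 17.886°.
θ = atan2( sin Δλ · cos φ₂ , cos φ₁ · sin φ₂ − sin φ₁ · cos φ₂ · cos Δλ )
  = atan2(0.11369, -0.30468) = 159.537° → normalised to [0°, 360°): 159.537°.

159.5°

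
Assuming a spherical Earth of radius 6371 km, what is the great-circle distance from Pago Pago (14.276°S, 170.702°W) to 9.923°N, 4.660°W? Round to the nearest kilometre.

18423 km

Δλ = -4.660 − -170.702 = 166.042°.
Δφ = 9.923 − -14.276 = 24.199°.
a = sin²(Δφ/2) + cos φ₁ · cos φ₂ · sin²(Δλ/2) = 0.984464.
c = 2·atan2(√a, √(1−a)) = 2.89166 rad → d = 6371·c ≈ 18422.74 km.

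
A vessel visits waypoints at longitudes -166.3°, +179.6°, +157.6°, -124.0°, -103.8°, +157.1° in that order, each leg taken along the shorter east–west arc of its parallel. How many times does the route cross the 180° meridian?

3

Leg 1: -166.3° → +179.6°, shortest Δλ = -14.1° (west) — crosses 180°.
Leg 2: +179.6° → +157.6°, shortest Δλ = -22.0° (west) — does not cross 180°.
Leg 3: +157.6° → -124.0°, shortest Δλ = 78.4° (east) — crosses 180°.
Leg 4: -124.0° → -103.8°, shortest Δλ = 20.2° (east) — does not cross 180°.
Leg 5: -103.8° → +157.1°, shortest Δλ = -99.1° (west) — crosses 180°.
Total crossings: 3.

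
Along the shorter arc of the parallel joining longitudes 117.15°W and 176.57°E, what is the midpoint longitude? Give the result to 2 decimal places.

150.29°W

Signed shortest Δλ from -117.15° to +176.57° is -66.28°.
Midpoint longitude = -117.15° + (-66.28°)/2 = -117.15° − 33.14° = -150.29°.
(The naïve average (-117.15 + +176.57)/2 = 29.71° is on the wrong side of the globe.)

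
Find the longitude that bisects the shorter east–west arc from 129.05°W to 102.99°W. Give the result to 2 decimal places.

116.02°W

Signed shortest Δλ from -129.05° to -102.99° is +26.06°.
Midpoint longitude = -129.05° + (+26.06°)/2 = -129.05° + 13.03° = -116.02°.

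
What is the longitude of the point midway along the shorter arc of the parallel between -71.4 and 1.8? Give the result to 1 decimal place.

Signed shortest Δλ from -71.4° to +1.8° is +73.2°.
Midpoint longitude = -71.4° + (+73.2°)/2 = -71.4° + 36.6° = -34.8°.

-34.8°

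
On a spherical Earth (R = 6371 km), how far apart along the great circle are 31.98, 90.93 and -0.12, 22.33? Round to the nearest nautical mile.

4325 nmi

Δλ = 22.33 − 90.93 = -68.60°.
Δφ = -0.12 − 31.98 = -32.10°.
a = sin²(Δφ/2) + cos φ₁ · cos φ₂ · sin²(Δλ/2) = 0.345805.
c = 2·atan2(√a, √(1−a)) = 1.25730 rad → d = 6371·c ≈ 8010.23 km ≈ 4325.18 nmi.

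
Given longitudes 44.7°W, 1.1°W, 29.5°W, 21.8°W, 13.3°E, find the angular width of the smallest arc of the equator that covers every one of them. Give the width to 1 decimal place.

Sort the longitudes: -44.7°, -29.5°, -21.8°, -1.1°, +13.3°.
Eastward gaps between consecutive values (wrapping around): 15.2°, 7.7°, 20.7°, 14.4°, 302.0°.
Largest gap = 302.0° ⇒ minimal covering band is its complement: 360° − 302.0° = 58.0°.
Band runs from -44.7° eastward to +13.3°.

58.0°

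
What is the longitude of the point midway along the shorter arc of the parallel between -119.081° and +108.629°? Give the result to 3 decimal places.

Signed shortest Δλ from -119.081° to +108.629° is -132.290°.
Midpoint longitude = -119.081° + (-132.290°)/2 = -119.081° − 66.145° = -185.226°.
Normalise into (−180°, 180°]: +174.774°.
(The naïve average (-119.081 + +108.629)/2 = -5.226° is on the wrong side of the globe.)

+174.774°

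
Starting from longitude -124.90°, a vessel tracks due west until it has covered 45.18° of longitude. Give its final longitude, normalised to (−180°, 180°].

-170.08°

Start at -124.90°; shift −45.18° → -170.08°.
-170.08° already lies in (−180°, 180°].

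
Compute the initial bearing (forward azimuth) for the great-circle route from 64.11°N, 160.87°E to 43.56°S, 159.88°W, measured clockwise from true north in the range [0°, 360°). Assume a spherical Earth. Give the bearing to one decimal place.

Δλ = -159.88 − 160.87 = -320.75°; wrapped into (−180°, 180°]: 39.25°.
θ = atan2( sin Δλ · cos φ₂ , cos φ₁ · sin φ₂ − sin φ₁ · cos φ₂ · cos Δλ )
  = atan2(0.45849, -0.80574) = 150.359° → normalised to [0°, 360°): 150.359°.

150.4°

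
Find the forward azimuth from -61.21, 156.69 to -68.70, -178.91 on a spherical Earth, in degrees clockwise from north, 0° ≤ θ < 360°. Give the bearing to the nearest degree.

137°

Δλ = -178.91 − 156.69 = -335.60°; wrapped into (−180°, 180°]: 24.40°.
θ = atan2( sin Δλ · cos φ₂ , cos φ₁ · sin φ₂ − sin φ₁ · cos φ₂ · cos Δλ )
  = atan2(0.15006, -0.15879) = 136.618° → normalised to [0°, 360°): 136.618°.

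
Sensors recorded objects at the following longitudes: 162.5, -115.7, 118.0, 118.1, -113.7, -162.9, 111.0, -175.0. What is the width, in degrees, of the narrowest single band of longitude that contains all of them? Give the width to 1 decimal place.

Sort the longitudes: -175.0°, -162.9°, -115.7°, -113.7°, +111.0°, +118.0°, +118.1°, +162.5°.
Eastward gaps between consecutive values (wrapping around): 12.1°, 47.2°, 2.0°, 224.7°, 7.0°, 0.1°, 44.4°, 22.5°.
Largest gap = 224.7° ⇒ minimal covering band is its complement: 360° − 224.7° = 135.3°.
Band runs from +111.0° eastward to -113.7°, crossing the antimeridian.

135.3°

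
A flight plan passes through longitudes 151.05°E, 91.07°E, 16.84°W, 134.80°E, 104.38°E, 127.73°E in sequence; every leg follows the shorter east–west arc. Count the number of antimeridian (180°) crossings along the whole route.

Leg 1: +151.05° → +91.07°, shortest Δλ = -59.98° (west) — does not cross 180°.
Leg 2: +91.07° → -16.84°, shortest Δλ = -107.91° (west) — does not cross 180°.
Leg 3: -16.84° → +134.80°, shortest Δλ = 151.64° (east) — does not cross 180°.
Leg 4: +134.80° → +104.38°, shortest Δλ = -30.42° (west) — does not cross 180°.
Leg 5: +104.38° → +127.73°, shortest Δλ = 23.35° (east) — does not cross 180°.
Total crossings: 0.

0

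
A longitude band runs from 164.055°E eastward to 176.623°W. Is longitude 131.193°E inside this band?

No

Band width going east from +164.055° to -176.623°: ((-176.623 − 164.055) mod 360) = 19.322°.
Offset of +131.193° east of the west edge: ((131.193 − 164.055) mod 360) = 327.138°.
327.138° > 19.322° ⇒ outside.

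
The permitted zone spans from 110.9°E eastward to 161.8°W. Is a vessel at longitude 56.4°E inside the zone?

Band width going east from +110.9° to -161.8°: ((-161.8 − 110.9) mod 360) = 87.3°.
Offset of +56.4° east of the west edge: ((56.4 − 110.9) mod 360) = 305.5°.
305.5° > 87.3° ⇒ outside.

No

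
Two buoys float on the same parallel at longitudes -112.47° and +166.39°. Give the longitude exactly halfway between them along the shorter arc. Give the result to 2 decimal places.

Signed shortest Δλ from -112.47° to +166.39° is -81.14°.
Midpoint longitude = -112.47° + (-81.14°)/2 = -112.47° − 40.57° = -153.04°.
(The naïve average (-112.47 + +166.39)/2 = 26.96° is on the wrong side of the globe.)

-153.04°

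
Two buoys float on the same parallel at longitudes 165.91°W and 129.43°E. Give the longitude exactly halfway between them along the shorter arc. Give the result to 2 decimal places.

Signed shortest Δλ from -165.91° to +129.43° is -64.66°.
Midpoint longitude = -165.91° + (-64.66°)/2 = -165.91° − 32.33° = -198.24°.
Normalise into (−180°, 180°]: +161.76°.
(The naïve average (-165.91 + +129.43)/2 = -18.24° is on the wrong side of the globe.)

161.76°E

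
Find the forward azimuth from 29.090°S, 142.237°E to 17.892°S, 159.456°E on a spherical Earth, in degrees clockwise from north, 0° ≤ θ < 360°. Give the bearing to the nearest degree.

58°

Δλ = 159.456 − 142.237 = 17.219°.
θ = atan2( sin Δλ · cos φ₂ , cos φ₁ · sin φ₂ − sin φ₁ · cos φ₂ · cos Δλ )
  = atan2(0.28171, 0.17346) = 58.377° → normalised to [0°, 360°): 58.377°.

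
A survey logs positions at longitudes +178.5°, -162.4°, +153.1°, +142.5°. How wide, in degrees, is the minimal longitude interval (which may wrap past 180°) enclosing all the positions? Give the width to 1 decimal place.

Sort the longitudes: -162.4°, +142.5°, +153.1°, +178.5°.
Eastward gaps between consecutive values (wrapping around): 304.9°, 10.6°, 25.4°, 19.1°.
Largest gap = 304.9° ⇒ minimal covering band is its complement: 360° − 304.9° = 55.1°.
Band runs from +142.5° eastward to -162.4°, crossing the antimeridian.

55.1°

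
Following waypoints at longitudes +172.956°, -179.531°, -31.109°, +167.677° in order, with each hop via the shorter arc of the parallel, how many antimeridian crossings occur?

Leg 1: +172.956° → -179.531°, shortest Δλ = 7.513° (east) — crosses 180°.
Leg 2: -179.531° → -31.109°, shortest Δλ = 148.422° (east) — does not cross 180°.
Leg 3: -31.109° → +167.677°, shortest Δλ = -161.214° (west) — crosses 180°.
Total crossings: 2.

2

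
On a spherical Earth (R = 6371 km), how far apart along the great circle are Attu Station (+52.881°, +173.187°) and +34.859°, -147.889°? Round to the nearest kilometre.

Δλ = -147.889 − 173.187 = -321.076°; wrapped into (−180°, 180°]: 38.924°.
Δφ = 34.859 − 52.881 = -18.022°.
a = sin²(Δφ/2) + cos φ₁ · cos φ₂ · sin²(Δλ/2) = 0.079502.
c = 2·atan2(√a, √(1−a)) = 0.57167 rad → d = 6371·c ≈ 3642.13 km.

3642 km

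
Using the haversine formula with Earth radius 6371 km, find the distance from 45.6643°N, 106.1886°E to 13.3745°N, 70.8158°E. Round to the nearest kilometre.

4888 km

Δλ = 70.8158 − 106.1886 = -35.3728°.
Δφ = 13.3745 − 45.6643 = -32.2898°.
a = sin²(Δφ/2) + cos φ₁ · cos φ₂ · sin²(Δλ/2) = 0.140076.
c = 2·atan2(√a, √(1−a)) = 0.76721 rad → d = 6371·c ≈ 4887.91 km.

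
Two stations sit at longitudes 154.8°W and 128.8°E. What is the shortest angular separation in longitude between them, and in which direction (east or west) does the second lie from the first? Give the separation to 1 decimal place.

Raw difference: 128.8 − -154.8 = 283.6°.
Normalise into (−180°, 180°]: 283.6° − 360° = -76.4°.
Negative ⇒ the second point lies to the west; separation 76.4°.

76.4° west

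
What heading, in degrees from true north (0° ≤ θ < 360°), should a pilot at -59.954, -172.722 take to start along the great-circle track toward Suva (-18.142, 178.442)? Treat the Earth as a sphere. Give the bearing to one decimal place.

347.5°

Δλ = 178.442 − -172.722 = 351.164°; wrapped into (−180°, 180°]: -8.836°.
θ = atan2( sin Δλ · cos φ₂ , cos φ₁ · sin φ₂ − sin φ₁ · cos φ₂ · cos Δλ )
  = atan2(-0.14597, 0.65693) = -12.528° → normalised to [0°, 360°): 347.472°.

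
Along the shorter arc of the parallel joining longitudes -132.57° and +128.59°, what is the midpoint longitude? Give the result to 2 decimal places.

+178.01°

Signed shortest Δλ from -132.57° to +128.59° is -98.84°.
Midpoint longitude = -132.57° + (-98.84°)/2 = -132.57° − 49.42° = -181.99°.
Normalise into (−180°, 180°]: +178.01°.
(The naïve average (-132.57 + +128.59)/2 = -1.99° is on the wrong side of the globe.)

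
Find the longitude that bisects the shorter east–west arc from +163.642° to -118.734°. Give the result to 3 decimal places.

Signed shortest Δλ from +163.642° to -118.734° is +77.624°.
Midpoint longitude = +163.642° + (+77.624°)/2 = +163.642° + 38.812° = +202.454°.
Normalise into (−180°, 180°]: -157.546°.
(The naïve average (+163.642 + -118.734)/2 = 22.454° is on the wrong side of the globe.)

-157.546°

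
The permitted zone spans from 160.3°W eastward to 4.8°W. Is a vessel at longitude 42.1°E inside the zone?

No

Band width going east from -160.3° to -4.8°: ((-4.8 − -160.3) mod 360) = 155.5°.
Offset of +42.1° east of the west edge: ((42.1 − -160.3) mod 360) = 202.4°.
202.4° > 155.5° ⇒ outside.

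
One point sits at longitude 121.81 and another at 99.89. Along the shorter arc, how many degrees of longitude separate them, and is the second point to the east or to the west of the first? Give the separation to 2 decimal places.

Raw difference: 99.89 − 121.81 = -21.92°.
Normalise into (−180°, 180°]: -21.92° stays -21.92°.
Negative ⇒ the second point lies to the west; separation 21.92°.

21.92° west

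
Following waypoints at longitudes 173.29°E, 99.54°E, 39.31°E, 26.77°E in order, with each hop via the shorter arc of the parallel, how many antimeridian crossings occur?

Leg 1: +173.29° → +99.54°, shortest Δλ = -73.75° (west) — does not cross 180°.
Leg 2: +99.54° → +39.31°, shortest Δλ = -60.23° (west) — does not cross 180°.
Leg 3: +39.31° → +26.77°, shortest Δλ = -12.54° (west) — does not cross 180°.
Total crossings: 0.

0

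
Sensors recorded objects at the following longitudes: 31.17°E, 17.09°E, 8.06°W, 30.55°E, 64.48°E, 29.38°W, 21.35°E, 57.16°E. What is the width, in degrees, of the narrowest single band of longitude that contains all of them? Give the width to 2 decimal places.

93.86°

Sort the longitudes: -29.38°, -8.06°, +17.09°, +21.35°, +30.55°, +31.17°, +57.16°, +64.48°.
Eastward gaps between consecutive values (wrapping around): 21.32°, 25.15°, 4.26°, 9.20°, 0.62°, 25.99°, 7.32°, 266.14°.
Largest gap = 266.14° ⇒ minimal covering band is its complement: 360° − 266.14° = 93.86°.
Band runs from -29.38° eastward to +64.48°.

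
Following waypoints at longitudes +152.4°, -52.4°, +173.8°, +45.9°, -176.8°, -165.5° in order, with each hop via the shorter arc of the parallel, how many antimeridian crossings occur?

Leg 1: +152.4° → -52.4°, shortest Δλ = 155.2° (east) — crosses 180°.
Leg 2: -52.4° → +173.8°, shortest Δλ = -133.8° (west) — crosses 180°.
Leg 3: +173.8° → +45.9°, shortest Δλ = -127.9° (west) — does not cross 180°.
Leg 4: +45.9° → -176.8°, shortest Δλ = 137.3° (east) — crosses 180°.
Leg 5: -176.8° → -165.5°, shortest Δλ = 11.3° (east) — does not cross 180°.
Total crossings: 3.

3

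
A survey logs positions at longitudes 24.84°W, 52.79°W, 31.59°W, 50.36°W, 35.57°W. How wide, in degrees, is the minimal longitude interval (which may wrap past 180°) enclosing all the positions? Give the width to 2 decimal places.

Sort the longitudes: -52.79°, -50.36°, -35.57°, -31.59°, -24.84°.
Eastward gaps between consecutive values (wrapping around): 2.43°, 14.79°, 3.98°, 6.75°, 332.05°.
Largest gap = 332.05° ⇒ minimal covering band is its complement: 360° − 332.05° = 27.95°.
Band runs from -52.79° eastward to -24.84°.

27.95°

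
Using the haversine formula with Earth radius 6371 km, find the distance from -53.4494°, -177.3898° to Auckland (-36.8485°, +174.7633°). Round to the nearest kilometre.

1943 km

Δλ = 174.7633 − -177.3898 = 352.1531°; wrapped into (−180°, 180°]: -7.8469°.
Δφ = -36.8485 − -53.4494 = 16.6009°.
a = sin²(Δφ/2) + cos φ₁ · cos φ₂ · sin²(Δλ/2) = 0.023072.
c = 2·atan2(√a, √(1−a)) = 0.30497 rad → d = 6371·c ≈ 1942.97 km.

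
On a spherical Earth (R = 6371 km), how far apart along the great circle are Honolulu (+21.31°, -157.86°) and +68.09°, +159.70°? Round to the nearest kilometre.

Δλ = 159.70 − -157.86 = 317.56°; wrapped into (−180°, 180°]: -42.44°.
Δφ = 68.09 − 21.31 = 46.78°.
a = sin²(Δφ/2) + cos φ₁ · cos φ₂ · sin²(Δλ/2) = 0.203142.
c = 2·atan2(√a, √(1−a)) = 0.93513 rad → d = 6371·c ≈ 5957.70 km.

5958 km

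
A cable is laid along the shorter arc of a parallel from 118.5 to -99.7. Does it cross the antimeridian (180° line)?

Naïve |-99.7 − 118.5| = 218.2° > 180°, so the shorter arc goes the other way round — across 180°.
Signed shortest Δλ = ((-99.7 − 118.5 + 180) mod 360) − 180 = 141.8°.
Going east by 141.8° from +118.5° passes through 180° before reaching -99.7°.

Yes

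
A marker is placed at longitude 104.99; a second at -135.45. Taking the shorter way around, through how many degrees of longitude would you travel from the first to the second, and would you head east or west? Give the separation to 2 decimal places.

Raw difference: -135.45 − 104.99 = -240.44°.
Normalise into (−180°, 180°]: -240.44° + 360° = 119.56°.
Positive ⇒ the second point lies to the east; separation 119.56°.

119.56° east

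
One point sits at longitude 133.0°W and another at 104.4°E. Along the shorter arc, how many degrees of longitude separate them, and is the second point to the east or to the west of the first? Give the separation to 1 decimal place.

122.6° west

Raw difference: 104.4 − -133.0 = 237.4°.
Normalise into (−180°, 180°]: 237.4° − 360° = -122.6°.
Negative ⇒ the second point lies to the west; separation 122.6°.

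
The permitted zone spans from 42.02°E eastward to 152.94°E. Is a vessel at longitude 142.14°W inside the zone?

No

Band width going east from +42.02° to +152.94°: ((152.94 − 42.02) mod 360) = 110.92°.
Offset of -142.14° east of the west edge: ((-142.14 − 42.02) mod 360) = 175.84°.
175.84° > 110.92° ⇒ outside.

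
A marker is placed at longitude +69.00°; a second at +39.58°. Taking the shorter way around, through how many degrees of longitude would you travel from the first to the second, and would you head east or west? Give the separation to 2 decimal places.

29.42° west

Raw difference: 39.58 − 69.00 = -29.42°.
Normalise into (−180°, 180°]: -29.42° stays -29.42°.
Negative ⇒ the second point lies to the west; separation 29.42°.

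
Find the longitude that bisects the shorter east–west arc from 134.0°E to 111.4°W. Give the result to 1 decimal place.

Signed shortest Δλ from +134.0° to -111.4° is +114.6°.
Midpoint longitude = +134.0° + (+114.6°)/2 = +134.0° + 57.3° = +191.3°.
Normalise into (−180°, 180°]: -168.7°.
(The naïve average (+134.0 + -111.4)/2 = 11.3° is on the wrong side of the globe.)

168.7°W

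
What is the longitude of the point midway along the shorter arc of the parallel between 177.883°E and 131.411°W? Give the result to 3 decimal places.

156.764°W

Signed shortest Δλ from +177.883° to -131.411° is +50.706°.
Midpoint longitude = +177.883° + (+50.706°)/2 = +177.883° + 25.353° = +203.236°.
Normalise into (−180°, 180°]: -156.764°.
(The naïve average (+177.883 + -131.411)/2 = 23.236° is on the wrong side of the globe.)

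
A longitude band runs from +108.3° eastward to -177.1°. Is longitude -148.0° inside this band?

Band width going east from +108.3° to -177.1°: ((-177.1 − 108.3) mod 360) = 74.6°.
Offset of -148.0° east of the west edge: ((-148.0 − 108.3) mod 360) = 103.7°.
103.7° > 74.6° ⇒ outside.

No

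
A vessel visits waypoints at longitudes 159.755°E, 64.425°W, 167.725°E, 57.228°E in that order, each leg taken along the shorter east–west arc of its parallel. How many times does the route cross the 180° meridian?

2

Leg 1: +159.755° → -64.425°, shortest Δλ = 135.82° (east) — crosses 180°.
Leg 2: -64.425° → +167.725°, shortest Δλ = -127.85° (west) — crosses 180°.
Leg 3: +167.725° → +57.228°, shortest Δλ = -110.497° (west) — does not cross 180°.
Total crossings: 2.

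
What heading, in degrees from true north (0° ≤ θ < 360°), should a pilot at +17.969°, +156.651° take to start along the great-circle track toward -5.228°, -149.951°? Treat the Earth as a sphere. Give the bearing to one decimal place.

Δλ = -149.951 − 156.651 = -306.602°; wrapped into (−180°, 180°]: 53.398°.
θ = atan2( sin Δλ · cos φ₂ , cos φ₁ · sin φ₂ − sin φ₁ · cos φ₂ · cos Δλ )
  = atan2(0.79946, -0.26986) = 108.652° → normalised to [0°, 360°): 108.652°.

108.7°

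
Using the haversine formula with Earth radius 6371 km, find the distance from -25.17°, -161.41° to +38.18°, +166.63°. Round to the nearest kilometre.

7793 km

Δλ = 166.63 − -161.41 = 328.04°; wrapped into (−180°, 180°]: -31.96°.
Δφ = 38.18 − -25.17 = 63.35°.
a = sin²(Δφ/2) + cos φ₁ · cos φ₂ · sin²(Δλ/2) = 0.329651.
c = 2·atan2(√a, √(1−a)) = 1.22314 rad → d = 6371·c ≈ 7792.60 km.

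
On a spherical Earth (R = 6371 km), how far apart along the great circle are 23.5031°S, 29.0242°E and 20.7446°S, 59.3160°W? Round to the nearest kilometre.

Δλ = -59.3160 − 29.0242 = -88.3402°.
Δφ = -20.7446 − -23.5031 = 2.7585°.
a = sin²(Δφ/2) + cos φ₁ · cos φ₂ · sin²(Δλ/2) = 0.416952.
c = 2·atan2(√a, √(1−a)) = 1.40393 rad → d = 6371·c ≈ 8944.42 km.

8944 km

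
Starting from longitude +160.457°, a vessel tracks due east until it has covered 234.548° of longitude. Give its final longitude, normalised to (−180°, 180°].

Start at +160.457°; shift +234.548° → +395.005°.
+395.005° lies outside (−180°, 180°]; subtract 360° → +35.005°.

+35.005°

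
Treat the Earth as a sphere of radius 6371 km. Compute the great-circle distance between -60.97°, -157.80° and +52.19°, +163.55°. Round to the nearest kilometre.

13042 km

Δλ = 163.55 − -157.80 = 321.35°; wrapped into (−180°, 180°]: -38.65°.
Δφ = 52.19 − -60.97 = 113.16°.
a = sin²(Δφ/2) + cos φ₁ · cos φ₂ · sin²(Δλ/2) = 0.729229.
c = 2·atan2(√a, √(1−a)) = 2.04706 rad → d = 6371·c ≈ 13041.79 km.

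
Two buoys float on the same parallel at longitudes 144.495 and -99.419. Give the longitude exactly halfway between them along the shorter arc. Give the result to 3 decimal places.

Signed shortest Δλ from +144.495° to -99.419° is +116.086°.
Midpoint longitude = +144.495° + (+116.086°)/2 = +144.495° + 58.043° = +202.538°.
Normalise into (−180°, 180°]: -157.462°.
(The naïve average (+144.495 + -99.419)/2 = 22.538° is on the wrong side of the globe.)

-157.462°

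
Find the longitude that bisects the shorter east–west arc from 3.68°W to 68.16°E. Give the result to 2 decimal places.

Signed shortest Δλ from -3.68° to +68.16° is +71.84°.
Midpoint longitude = -3.68° + (+71.84°)/2 = -3.68° + 35.92° = +32.24°.

32.24°E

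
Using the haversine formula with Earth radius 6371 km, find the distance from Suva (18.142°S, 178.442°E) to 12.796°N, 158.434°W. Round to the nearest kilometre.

4274 km

Δλ = -158.434 − 178.442 = -336.876°; wrapped into (−180°, 180°]: 23.124°.
Δφ = 12.796 − -18.142 = 30.938°.
a = sin²(Δφ/2) + cos φ₁ · cos φ₂ · sin²(Δλ/2) = 0.108364.
c = 2·atan2(√a, √(1−a)) = 0.67089 rad → d = 6371·c ≈ 4274.21 km.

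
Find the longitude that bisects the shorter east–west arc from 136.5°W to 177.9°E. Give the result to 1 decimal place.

159.3°W

Signed shortest Δλ from -136.5° to +177.9° is -45.6°.
Midpoint longitude = -136.5° + (-45.6°)/2 = -136.5° − 22.8° = -159.3°.
(The naïve average (-136.5 + +177.9)/2 = 20.7° is on the wrong side of the globe.)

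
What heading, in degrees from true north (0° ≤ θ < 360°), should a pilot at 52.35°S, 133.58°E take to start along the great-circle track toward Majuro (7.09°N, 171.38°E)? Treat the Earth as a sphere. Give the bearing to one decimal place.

41.1°

Δλ = 171.38 − 133.58 = 37.80°.
θ = atan2( sin Δλ · cos φ₂ , cos φ₁ · sin φ₂ − sin φ₁ · cos φ₂ · cos Δλ )
  = atan2(0.60822, 0.69622) = 41.141° → normalised to [0°, 360°): 41.141°.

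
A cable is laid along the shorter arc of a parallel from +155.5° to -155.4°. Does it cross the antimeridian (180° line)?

Yes

Naïve |-155.4 − 155.5| = 310.9° > 180°, so the shorter arc goes the other way round — across 180°.
Signed shortest Δλ = ((-155.4 − 155.5 + 180) mod 360) − 180 = 49.1°.
Going east by 49.1° from +155.5° passes through 180° before reaching -155.4°.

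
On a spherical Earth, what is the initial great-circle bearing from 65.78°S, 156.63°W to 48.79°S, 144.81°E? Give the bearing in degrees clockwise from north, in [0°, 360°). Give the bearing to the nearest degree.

Δλ = 144.81 − -156.63 = 301.44°; wrapped into (−180°, 180°]: -58.56°.
θ = atan2( sin Δλ · cos φ₂ , cos φ₁ · sin φ₂ − sin φ₁ · cos φ₂ · cos Δλ )
  = atan2(-0.56210, 0.00477) = -89.514° → normalised to [0°, 360°): 270.486°.

270°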